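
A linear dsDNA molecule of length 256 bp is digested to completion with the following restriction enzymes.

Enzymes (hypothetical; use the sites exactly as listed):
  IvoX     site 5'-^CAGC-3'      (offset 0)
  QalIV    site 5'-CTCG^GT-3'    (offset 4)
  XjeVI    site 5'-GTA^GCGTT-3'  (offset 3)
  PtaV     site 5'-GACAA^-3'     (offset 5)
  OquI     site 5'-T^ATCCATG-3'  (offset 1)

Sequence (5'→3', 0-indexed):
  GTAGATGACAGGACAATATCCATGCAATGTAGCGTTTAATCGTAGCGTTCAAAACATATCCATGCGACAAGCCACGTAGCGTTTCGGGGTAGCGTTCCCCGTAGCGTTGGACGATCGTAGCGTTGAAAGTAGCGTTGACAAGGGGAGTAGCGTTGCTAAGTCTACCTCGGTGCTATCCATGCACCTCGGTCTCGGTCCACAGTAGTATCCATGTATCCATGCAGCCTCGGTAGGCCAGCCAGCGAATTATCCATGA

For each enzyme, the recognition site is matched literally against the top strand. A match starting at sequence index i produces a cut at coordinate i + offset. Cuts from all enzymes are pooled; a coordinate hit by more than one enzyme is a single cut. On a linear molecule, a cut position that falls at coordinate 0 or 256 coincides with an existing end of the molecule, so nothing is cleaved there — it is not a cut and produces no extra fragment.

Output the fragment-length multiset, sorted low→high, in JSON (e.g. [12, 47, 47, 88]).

[1,4,5,6,6,7,8,8,8,8,8,9,10,12,12,12,13,13,13,13,14,14,16,16,20]

Site scan:
  IvoX CAGC/0: at [221, 235, 239] ⇒ [221, 235, 239]
  QalIV CTCGGT/4: at [165, 184, 190, 225] ⇒ [169, 188, 194, 229]
  XjeVI GTAGCGTT/3: at [28, 41, 75, 88, 100, 116, 128, 146] ⇒ [31, 44, 78, 91, 103, 119, 131, 149]
  PtaV GACAA/5: at [11, 65, 136] ⇒ [16, 70, 141]
  OquI TATCCATG/1: at [16, 56, 173, 205, 213, 247] ⇒ [17, 57, 174, 206, 214, 248]

Pooled cuts: [16, 17, 31, 44, 57, 70, 78, 91, 103, 119, 131, 141, 149, 169, 174, 188, 194, 206, 214, 221, 229, 235, 239, 248]

Fragment lengths:
  [0,16): 16 bp
  [16,17): 1 bp
  [17,31): 14 bp
  [31,44): 13 bp
  [44,57): 13 bp
  [57,70): 13 bp
  [70,78): 8 bp
  [78,91): 13 bp
  [91,103): 12 bp
  [103,119): 16 bp
  [119,131): 12 bp
  [131,141): 10 bp
  [141,149): 8 bp
  [149,169): 20 bp
  [169,174): 5 bp
  [174,188): 14 bp
  [188,194): 6 bp
  [194,206): 12 bp
  [206,214): 8 bp
  [214,221): 7 bp
  [221,229): 8 bp
  [229,235): 6 bp
  [235,239): 4 bp
  [239,248): 9 bp
  [248,256): 8 bp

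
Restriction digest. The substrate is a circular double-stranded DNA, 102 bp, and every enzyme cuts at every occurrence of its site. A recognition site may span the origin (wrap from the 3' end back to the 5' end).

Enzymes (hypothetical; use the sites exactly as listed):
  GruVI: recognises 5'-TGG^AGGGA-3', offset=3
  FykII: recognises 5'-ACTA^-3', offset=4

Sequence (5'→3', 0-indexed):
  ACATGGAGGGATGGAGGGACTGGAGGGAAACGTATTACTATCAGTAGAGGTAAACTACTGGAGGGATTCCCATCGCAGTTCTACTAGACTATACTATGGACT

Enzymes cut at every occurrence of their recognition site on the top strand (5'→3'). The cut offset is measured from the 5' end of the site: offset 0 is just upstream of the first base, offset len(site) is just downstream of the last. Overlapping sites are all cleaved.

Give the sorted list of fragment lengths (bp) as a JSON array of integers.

Per-enzyme occurrences:
  GruVI (TGGAGGGA, off=3): starts [3, 11, 20, 58] → cuts [6, 14, 23, 61]
  FykII (ACTA, off=4): starts [36, 53, 82, 87, 92, 99] → cuts [1, 40, 57, 86, 91, 96]

All cut coordinates (distinct, sorted): [1, 6, 14, 23, 40, 57, 61, 86, 91, 96]

Fragments:
  1→6: 5 bp
  6→14: 8 bp
  14→23: 9 bp
  23→40: 17 bp
  40→57: 17 bp
  57→61: 4 bp
  61→86: 25 bp
  86→91: 5 bp
  91→96: 5 bp
  96→1 (wrap): 102-96+1 = 7 bp

[4,5,5,5,7,8,9,17,17,25]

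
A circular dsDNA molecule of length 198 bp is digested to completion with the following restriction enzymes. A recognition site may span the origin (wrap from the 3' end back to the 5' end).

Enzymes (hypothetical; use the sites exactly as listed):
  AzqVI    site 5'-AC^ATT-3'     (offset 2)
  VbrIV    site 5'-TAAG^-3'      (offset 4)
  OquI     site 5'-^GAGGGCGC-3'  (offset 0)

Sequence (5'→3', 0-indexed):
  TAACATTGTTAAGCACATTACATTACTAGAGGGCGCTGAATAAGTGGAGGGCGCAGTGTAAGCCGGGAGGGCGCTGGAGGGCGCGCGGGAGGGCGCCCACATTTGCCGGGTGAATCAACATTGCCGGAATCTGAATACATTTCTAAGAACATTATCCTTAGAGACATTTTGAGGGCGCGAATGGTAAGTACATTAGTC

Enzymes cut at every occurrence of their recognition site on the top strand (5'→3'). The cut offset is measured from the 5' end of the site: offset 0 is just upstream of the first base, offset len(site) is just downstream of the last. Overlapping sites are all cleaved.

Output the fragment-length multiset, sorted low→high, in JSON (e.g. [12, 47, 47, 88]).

Per-enzyme occurrences:
  AzqVI ACATT/2: at [2, 14, 19, 98, 117, 136, 148, 163, 189] ⇒ [4, 16, 21, 100, 119, 138, 150, 165, 191]
  VbrIV TAAG/4: at [9, 40, 58, 143, 184] ⇒ [13, 44, 62, 147, 188]
  OquI GAGGGCGC/0: at [28, 46, 66, 76, 88, 170] ⇒ [28, 46, 66, 76, 88, 170]

Pooled cuts: [4, 13, 16, 21, 28, 44, 46, 62, 66, 76, 88, 100, 119, 138, 147, 150, 165, 170, 188, 191]

Fragment lengths:
  4→13: 9 bp
  13→16: 3 bp
  16→21: 5 bp
  21→28: 7 bp
  28→44: 16 bp
  44→46: 2 bp
  46→62: 16 bp
  62→66: 4 bp
  66→76: 10 bp
  76→88: 12 bp
  88→100: 12 bp
  100→119: 19 bp
  119→138: 19 bp
  138→147: 9 bp
  147→150: 3 bp
  150→165: 15 bp
  165→170: 5 bp
  170→188: 18 bp
  188→191: 3 bp
  191→4 (wrap): 198-191+4 = 11 bp

[2,3,3,3,4,5,5,7,9,9,10,11,12,12,15,16,16,18,19,19]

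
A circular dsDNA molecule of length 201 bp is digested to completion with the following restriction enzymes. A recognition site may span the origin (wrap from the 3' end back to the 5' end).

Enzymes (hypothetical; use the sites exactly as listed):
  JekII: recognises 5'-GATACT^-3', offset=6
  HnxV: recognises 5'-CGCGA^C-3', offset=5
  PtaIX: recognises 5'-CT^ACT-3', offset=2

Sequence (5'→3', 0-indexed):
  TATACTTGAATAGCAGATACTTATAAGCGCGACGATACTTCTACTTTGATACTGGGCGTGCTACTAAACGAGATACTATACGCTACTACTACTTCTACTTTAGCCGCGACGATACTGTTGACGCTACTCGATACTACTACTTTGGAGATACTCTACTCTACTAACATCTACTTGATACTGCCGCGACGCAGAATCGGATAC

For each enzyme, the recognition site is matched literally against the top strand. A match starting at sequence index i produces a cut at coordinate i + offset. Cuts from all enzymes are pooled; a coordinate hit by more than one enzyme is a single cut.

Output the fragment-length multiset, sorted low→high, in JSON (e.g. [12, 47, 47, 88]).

[2,3,3,3,3,5,6,7,7,7,7,9,9,10,10,10,11,11,13,14,15,16,20]

Per-enzyme occurrences:
  JekII (GATACT, off=6): starts [15, 33, 47, 71, 110, 129, 146, 173, 196] → cuts [1, 21, 39, 53, 77, 116, 135, 152, 179]
  HnxV (CGCGAC, off=5): starts [27, 104, 181] → cuts [32, 109, 186]
  PtaIX (CTACT, off=2): starts [40, 60, 82, 85, 88, 94, 123, 133, 136, 152, 157, 167] → cuts [42, 62, 84, 87, 90, 96, 125, 135, 138, 154, 159, 169]

Pooled cuts: [1, 21, 32, 39, 42, 53, 62, 77, 84, 87, 90, 96, 109, 116, 125, 135, 138, 152, 154, 159, 169, 179, 186]

Fragments:
  1→21: 20 bp
  21→32: 11 bp
  32→39: 7 bp
  39→42: 3 bp
  42→53: 11 bp
  53→62: 9 bp
  62→77: 15 bp
  77→84: 7 bp
  84→87: 3 bp
  87→90: 3 bp
  90→96: 6 bp
  96→109: 13 bp
  109→116: 7 bp
  116→125: 9 bp
  125→135: 10 bp
  135→138: 3 bp
  138→152: 14 bp
  152→154: 2 bp
  154→159: 5 bp
  159→169: 10 bp
  169→179: 10 bp
  179→186: 7 bp
  186→1 (wrap): 201-186+1 = 16 bp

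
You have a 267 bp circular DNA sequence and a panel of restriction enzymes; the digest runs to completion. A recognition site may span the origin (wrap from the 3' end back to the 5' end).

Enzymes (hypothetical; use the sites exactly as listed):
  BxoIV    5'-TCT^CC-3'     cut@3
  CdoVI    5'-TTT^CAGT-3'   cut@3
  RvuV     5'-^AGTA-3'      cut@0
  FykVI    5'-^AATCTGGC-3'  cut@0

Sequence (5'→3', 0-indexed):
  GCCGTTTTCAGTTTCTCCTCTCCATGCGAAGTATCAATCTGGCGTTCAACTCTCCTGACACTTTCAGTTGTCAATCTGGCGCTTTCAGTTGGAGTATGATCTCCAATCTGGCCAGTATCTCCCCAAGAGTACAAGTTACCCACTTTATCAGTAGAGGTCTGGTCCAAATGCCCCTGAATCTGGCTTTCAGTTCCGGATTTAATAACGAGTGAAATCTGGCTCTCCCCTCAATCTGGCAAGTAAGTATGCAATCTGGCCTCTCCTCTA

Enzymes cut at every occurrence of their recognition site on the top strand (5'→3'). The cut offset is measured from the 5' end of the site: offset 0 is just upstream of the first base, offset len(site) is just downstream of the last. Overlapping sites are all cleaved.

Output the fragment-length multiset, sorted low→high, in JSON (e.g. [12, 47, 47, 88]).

[2,4,5,6,6,7,7,7,7,8,8,8,9,9,10,11,11,11,12,13,14,18,22,25,27]

Scan for sites:
  BxoIV TCTCC/3: at [13, 18, 50, 99, 117, 220, 258] ⇒ [16, 21, 53, 102, 120, 223, 261]
  CdoVI TTTCAGT/3: at [5, 61, 82, 184] ⇒ [8, 64, 85, 187]
  RvuV AGTA/0: at [29, 92, 113, 127, 149, 238, 242] ⇒ [29, 92, 113, 127, 149, 238, 242]
  FykVI AATCTGGC/0: at [35, 72, 104, 176, 212, 229, 249] ⇒ [35, 72, 104, 176, 212, 229, 249]

Pooled cuts: [8, 16, 21, 29, 35, 53, 64, 72, 85, 92, 102, 104, 113, 120, 127, 149, 176, 187, 212, 223, 229, 238, 242, 249, 261]

Fragment lengths:
  8→16: 8 bp
  16→21: 5 bp
  21→29: 8 bp
  29→35: 6 bp
  35→53: 18 bp
  53→64: 11 bp
  64→72: 8 bp
  72→85: 13 bp
  85→92: 7 bp
  92→102: 10 bp
  102→104: 2 bp
  104→113: 9 bp
  113→120: 7 bp
  120→127: 7 bp
  127→149: 22 bp
  149→176: 27 bp
  176→187: 11 bp
  187→212: 25 bp
  212→223: 11 bp
  223→229: 6 bp
  229→238: 9 bp
  238→242: 4 bp
  242→249: 7 bp
  249→261: 12 bp
  261→8 (wrap): 267-261+8 = 14 bp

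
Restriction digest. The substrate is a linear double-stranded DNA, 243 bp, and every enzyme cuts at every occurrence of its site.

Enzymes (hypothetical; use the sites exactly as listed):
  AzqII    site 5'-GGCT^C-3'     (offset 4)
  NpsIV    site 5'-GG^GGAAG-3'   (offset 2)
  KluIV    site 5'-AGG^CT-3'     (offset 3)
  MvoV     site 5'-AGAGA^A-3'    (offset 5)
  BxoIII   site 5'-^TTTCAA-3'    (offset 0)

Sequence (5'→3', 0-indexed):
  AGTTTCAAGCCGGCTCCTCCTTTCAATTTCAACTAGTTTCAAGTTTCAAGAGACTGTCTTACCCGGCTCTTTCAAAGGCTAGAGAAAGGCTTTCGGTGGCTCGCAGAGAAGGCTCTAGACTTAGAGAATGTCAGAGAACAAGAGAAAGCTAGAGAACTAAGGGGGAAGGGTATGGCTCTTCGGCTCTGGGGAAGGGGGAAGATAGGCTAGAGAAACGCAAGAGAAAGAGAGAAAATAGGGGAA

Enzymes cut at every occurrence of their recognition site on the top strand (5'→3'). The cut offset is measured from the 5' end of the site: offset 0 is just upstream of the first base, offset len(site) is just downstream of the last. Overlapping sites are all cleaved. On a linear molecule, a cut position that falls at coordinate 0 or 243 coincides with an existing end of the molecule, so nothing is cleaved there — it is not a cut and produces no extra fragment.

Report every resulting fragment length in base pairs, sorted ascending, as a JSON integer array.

Site scan:
  AzqII (GGCTC, off=4): starts [11, 64, 97, 110, 173, 181] → cuts [15, 68, 101, 114, 177, 185]
  NpsIV (GGGGAAG, off=2): starts [161, 187, 194] → cuts [163, 189, 196]
  KluIV (AGGCT, off=3): starts [75, 86, 109, 203] → cuts [78, 89, 112, 206]
  MvoV (AGAGAA, off=5): starts [80, 104, 122, 132, 140, 150, 208, 219, 227] → cuts [85, 109, 127, 137, 145, 155, 213, 224, 232]
  BxoIII (TTTCAA, off=0): starts [2, 20, 26, 36, 43, 69] → cuts [2, 20, 26, 36, 43, 69]

All cut coordinates (distinct, sorted): [2, 15, 20, 26, 36, 43, 68, 69, 78, 85, 89, 101, 109, 112, 114, 127, 137, 145, 155, 163, 177, 185, 189, 196, 206, 213, 224, 232]

Fragment lengths:
  [0,2): 2 bp
  [2,15): 13 bp
  [15,20): 5 bp
  [20,26): 6 bp
  [26,36): 10 bp
  [36,43): 7 bp
  [43,68): 25 bp
  [68,69): 1 bp
  [69,78): 9 bp
  [78,85): 7 bp
  [85,89): 4 bp
  [89,101): 12 bp
  [101,109): 8 bp
  [109,112): 3 bp
  [112,114): 2 bp
  [114,127): 13 bp
  [127,137): 10 bp
  [137,145): 8 bp
  [145,155): 10 bp
  [155,163): 8 bp
  [163,177): 14 bp
  [177,185): 8 bp
  [185,189): 4 bp
  [189,196): 7 bp
  [196,206): 10 bp
  [206,213): 7 bp
  [213,224): 11 bp
  [224,232): 8 bp
  [232,243): 11 bp

[1,2,2,3,4,4,5,6,7,7,7,7,8,8,8,8,8,9,10,10,10,10,11,11,12,13,13,14,25]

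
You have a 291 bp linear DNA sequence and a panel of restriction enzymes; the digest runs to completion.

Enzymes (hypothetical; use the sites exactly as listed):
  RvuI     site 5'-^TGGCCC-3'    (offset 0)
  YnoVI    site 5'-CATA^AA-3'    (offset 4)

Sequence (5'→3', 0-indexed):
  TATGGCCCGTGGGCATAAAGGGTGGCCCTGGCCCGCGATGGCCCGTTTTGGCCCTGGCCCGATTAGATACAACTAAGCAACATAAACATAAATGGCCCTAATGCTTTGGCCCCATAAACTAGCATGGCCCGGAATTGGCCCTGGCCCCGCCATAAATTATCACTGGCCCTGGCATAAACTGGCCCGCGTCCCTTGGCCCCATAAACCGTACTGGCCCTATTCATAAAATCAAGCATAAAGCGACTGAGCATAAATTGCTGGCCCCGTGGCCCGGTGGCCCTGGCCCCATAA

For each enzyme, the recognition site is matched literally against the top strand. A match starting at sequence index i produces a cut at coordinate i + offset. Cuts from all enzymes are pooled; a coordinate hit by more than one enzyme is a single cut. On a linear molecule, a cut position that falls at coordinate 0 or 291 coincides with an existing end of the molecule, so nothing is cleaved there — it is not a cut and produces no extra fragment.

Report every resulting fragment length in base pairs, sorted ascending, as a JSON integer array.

[2,2,3,5,6,6,6,6,6,6,8,8,8,8,9,10,10,10,10,11,11,12,13,13,14,14,14,15,15,30]

Scan for sites:
  RvuI (TGGCCC, off=0): starts [2, 22, 28, 38, 48, 54, 92, 106, 124, 135, 141, 163, 179, 193, 211, 258, 266, 274, 280] → cuts [2, 22, 28, 38, 48, 54, 92, 106, 124, 135, 141, 163, 179, 193, 211, 258, 266, 274, 280]
  YnoVI (CATAAA, off=4): starts [13, 80, 86, 112, 150, 172, 199, 221, 233, 248] → cuts [17, 84, 90, 116, 154, 176, 203, 225, 237, 252]

Pooled cuts: [2, 17, 22, 28, 38, 48, 54, 84, 90, 92, 106, 116, 124, 135, 141, 154, 163, 176, 179, 193, 203, 211, 225, 237, 252, 258, 266, 274, 280]

Fragments:
  [0,2): 2 bp
  [2,17): 15 bp
  [17,22): 5 bp
  [22,28): 6 bp
  [28,38): 10 bp
  [38,48): 10 bp
  [48,54): 6 bp
  [54,84): 30 bp
  [84,90): 6 bp
  [90,92): 2 bp
  [92,106): 14 bp
  [106,116): 10 bp
  [116,124): 8 bp
  [124,135): 11 bp
  [135,141): 6 bp
  [141,154): 13 bp
  [154,163): 9 bp
  [163,176): 13 bp
  [176,179): 3 bp
  [179,193): 14 bp
  [193,203): 10 bp
  [203,211): 8 bp
  [211,225): 14 bp
  [225,237): 12 bp
  [237,252): 15 bp
  [252,258): 6 bp
  [258,266): 8 bp
  [266,274): 8 bp
  [274,280): 6 bp
  [280,291): 11 bp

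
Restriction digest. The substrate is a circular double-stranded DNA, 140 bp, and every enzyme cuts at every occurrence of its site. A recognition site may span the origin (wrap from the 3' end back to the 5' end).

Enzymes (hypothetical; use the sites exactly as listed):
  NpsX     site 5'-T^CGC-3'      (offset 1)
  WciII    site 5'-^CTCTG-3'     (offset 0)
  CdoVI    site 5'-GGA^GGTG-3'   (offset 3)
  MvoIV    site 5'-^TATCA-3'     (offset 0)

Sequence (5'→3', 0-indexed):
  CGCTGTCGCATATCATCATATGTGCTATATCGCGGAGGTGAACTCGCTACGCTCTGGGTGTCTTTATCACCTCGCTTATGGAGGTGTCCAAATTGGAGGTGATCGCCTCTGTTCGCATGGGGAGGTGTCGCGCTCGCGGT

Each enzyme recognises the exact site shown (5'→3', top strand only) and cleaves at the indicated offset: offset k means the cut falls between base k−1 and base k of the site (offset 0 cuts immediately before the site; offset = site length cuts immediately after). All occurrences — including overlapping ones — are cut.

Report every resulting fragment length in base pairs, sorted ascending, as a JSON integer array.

Scan for sites:
  NpsX (TCGC, off=1): starts [5, 29, 43, 71, 102, 112, 127, 133, 139] → cuts [0, 6, 30, 44, 72, 103, 113, 128, 134]
  WciII (CTCTG, off=0): starts [51, 106] → cuts [51, 106]
  CdoVI (GGAGGTG, off=3): starts [33, 79, 94, 120] → cuts [36, 82, 97, 123]
  MvoIV (TATCA, off=0): starts [10, 64] → cuts [10, 64]

Pooled cuts: [0, 6, 10, 30, 36, 44, 51, 64, 72, 82, 97, 103, 106, 113, 123, 128, 134]

Fragment lengths:
  0→6: 6 bp
  6→10: 4 bp
  10→30: 20 bp
  30→36: 6 bp
  36→44: 8 bp
  44→51: 7 bp
  51→64: 13 bp
  64→72: 8 bp
  72→82: 10 bp
  82→97: 15 bp
  97→103: 6 bp
  103→106: 3 bp
  106→113: 7 bp
  113→123: 10 bp
  123→128: 5 bp
  128→134: 6 bp
  134→0 (wrap): 140-134+0 = 6 bp

[3,4,5,6,6,6,6,6,7,7,8,8,10,10,13,15,20]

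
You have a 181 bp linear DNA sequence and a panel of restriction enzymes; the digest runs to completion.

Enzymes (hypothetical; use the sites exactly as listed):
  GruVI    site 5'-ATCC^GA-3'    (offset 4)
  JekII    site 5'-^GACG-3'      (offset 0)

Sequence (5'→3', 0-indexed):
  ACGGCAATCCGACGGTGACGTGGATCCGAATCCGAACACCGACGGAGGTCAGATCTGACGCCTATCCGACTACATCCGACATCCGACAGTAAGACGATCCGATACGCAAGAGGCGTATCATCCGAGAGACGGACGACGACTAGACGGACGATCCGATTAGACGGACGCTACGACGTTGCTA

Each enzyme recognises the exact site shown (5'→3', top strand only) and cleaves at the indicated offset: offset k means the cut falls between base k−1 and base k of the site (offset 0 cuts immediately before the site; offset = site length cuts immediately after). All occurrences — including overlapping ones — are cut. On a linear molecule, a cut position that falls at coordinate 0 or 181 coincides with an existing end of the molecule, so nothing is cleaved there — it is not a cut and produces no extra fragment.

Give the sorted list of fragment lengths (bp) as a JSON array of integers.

[3,4,4,4,4,5,6,6,7,7,8,8,8,8,8,10,10,10,11,11,16,23]

Scan for sites:
  GruVI (ATCCGA, off=4): starts [6, 23, 29, 63, 73, 80, 96, 119, 150] → cuts [10, 27, 33, 67, 77, 84, 100, 123, 154]
  JekII (GACG, off=0): starts [10, 16, 40, 56, 92, 127, 131, 134, 142, 146, 159, 163, 171] → cuts [10, 16, 40, 56, 92, 127, 131, 134, 142, 146, 159, 163, 171]

All cut coordinates (distinct, sorted): [10, 16, 27, 33, 40, 56, 67, 77, 84, 92, 100, 123, 127, 131, 134, 142, 146, 154, 159, 163, 171]

Fragments:
  [0,10): 10 bp
  [10,16): 6 bp
  [16,27): 11 bp
  [27,33): 6 bp
  [33,40): 7 bp
  [40,56): 16 bp
  [56,67): 11 bp
  [67,77): 10 bp
  [77,84): 7 bp
  [84,92): 8 bp
  [92,100): 8 bp
  [100,123): 23 bp
  [123,127): 4 bp
  [127,131): 4 bp
  [131,134): 3 bp
  [134,142): 8 bp
  [142,146): 4 bp
  [146,154): 8 bp
  [154,159): 5 bp
  [159,163): 4 bp
  [163,171): 8 bp
  [171,181): 10 bp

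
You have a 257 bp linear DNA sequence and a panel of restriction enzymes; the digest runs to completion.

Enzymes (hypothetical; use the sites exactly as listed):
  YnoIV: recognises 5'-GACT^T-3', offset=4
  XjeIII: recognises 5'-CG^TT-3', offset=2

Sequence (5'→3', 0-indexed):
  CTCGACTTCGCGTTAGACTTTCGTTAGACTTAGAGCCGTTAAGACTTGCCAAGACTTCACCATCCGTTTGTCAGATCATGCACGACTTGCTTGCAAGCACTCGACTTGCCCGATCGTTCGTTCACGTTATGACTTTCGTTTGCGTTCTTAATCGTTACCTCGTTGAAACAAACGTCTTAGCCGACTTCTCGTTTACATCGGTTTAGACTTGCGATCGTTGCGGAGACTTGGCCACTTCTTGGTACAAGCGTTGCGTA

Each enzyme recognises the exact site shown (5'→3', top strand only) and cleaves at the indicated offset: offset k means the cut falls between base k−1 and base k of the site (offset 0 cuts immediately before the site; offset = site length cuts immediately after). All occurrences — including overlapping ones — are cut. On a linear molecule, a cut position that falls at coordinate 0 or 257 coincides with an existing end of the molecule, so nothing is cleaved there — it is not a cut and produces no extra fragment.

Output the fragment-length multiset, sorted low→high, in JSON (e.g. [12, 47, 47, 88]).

Scan for sites:
  YnoIV GACTT/4: at [3, 15, 26, 42, 52, 83, 102, 130, 182, 205, 224] ⇒ [7, 19, 30, 46, 56, 87, 106, 134, 186, 209, 228]
  XjeIII CGTT/2: at [10, 21, 36, 64, 114, 118, 124, 136, 142, 152, 160, 189, 215, 248] ⇒ [12, 23, 38, 66, 116, 120, 126, 138, 144, 154, 162, 191, 217, 250]

Pooled cuts: [7, 12, 19, 23, 30, 38, 46, 56, 66, 87, 106, 116, 120, 126, 134, 138, 144, 154, 162, 186, 191, 209, 217, 228, 250]

Fragment lengths:
  [0,7): 7 bp
  [7,12): 5 bp
  [12,19): 7 bp
  [19,23): 4 bp
  [23,30): 7 bp
  [30,38): 8 bp
  [38,46): 8 bp
  [46,56): 10 bp
  [56,66): 10 bp
  [66,87): 21 bp
  [87,106): 19 bp
  [106,116): 10 bp
  [116,120): 4 bp
  [120,126): 6 bp
  [126,134): 8 bp
  [134,138): 4 bp
  [138,144): 6 bp
  [144,154): 10 bp
  [154,162): 8 bp
  [162,186): 24 bp
  [186,191): 5 bp
  [191,209): 18 bp
  [209,217): 8 bp
  [217,228): 11 bp
  [228,250): 22 bp
  [250,257): 7 bp

[4,4,4,5,5,6,6,7,7,7,7,8,8,8,8,8,10,10,10,10,11,18,19,21,22,24]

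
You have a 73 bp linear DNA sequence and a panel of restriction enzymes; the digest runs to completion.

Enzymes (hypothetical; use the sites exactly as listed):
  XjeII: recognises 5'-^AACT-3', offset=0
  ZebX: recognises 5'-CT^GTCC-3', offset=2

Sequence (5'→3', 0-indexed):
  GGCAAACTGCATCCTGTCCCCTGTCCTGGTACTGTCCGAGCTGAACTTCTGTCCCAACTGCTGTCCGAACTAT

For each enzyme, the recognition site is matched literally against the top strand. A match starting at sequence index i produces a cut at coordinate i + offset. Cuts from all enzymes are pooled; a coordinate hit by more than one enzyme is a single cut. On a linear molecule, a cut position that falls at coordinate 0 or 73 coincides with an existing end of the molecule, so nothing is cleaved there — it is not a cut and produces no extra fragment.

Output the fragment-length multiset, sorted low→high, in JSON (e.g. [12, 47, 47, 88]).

[4,5,5,6,7,7,7,10,11,11]

Per-enzyme occurrences:
  XjeII (AACT, off=0): starts [4, 43, 55, 67] → cuts [4, 43, 55, 67]
  ZebX (CTGTCC, off=2): starts [13, 20, 31, 48, 60] → cuts [15, 22, 33, 50, 62]

All cut coordinates (distinct, sorted): [4, 15, 22, 33, 43, 50, 55, 62, 67]

Fragment lengths:
  [0,4): 4 bp
  [4,15): 11 bp
  [15,22): 7 bp
  [22,33): 11 bp
  [33,43): 10 bp
  [43,50): 7 bp
  [50,55): 5 bp
  [55,62): 7 bp
  [62,67): 5 bp
  [67,73): 6 bp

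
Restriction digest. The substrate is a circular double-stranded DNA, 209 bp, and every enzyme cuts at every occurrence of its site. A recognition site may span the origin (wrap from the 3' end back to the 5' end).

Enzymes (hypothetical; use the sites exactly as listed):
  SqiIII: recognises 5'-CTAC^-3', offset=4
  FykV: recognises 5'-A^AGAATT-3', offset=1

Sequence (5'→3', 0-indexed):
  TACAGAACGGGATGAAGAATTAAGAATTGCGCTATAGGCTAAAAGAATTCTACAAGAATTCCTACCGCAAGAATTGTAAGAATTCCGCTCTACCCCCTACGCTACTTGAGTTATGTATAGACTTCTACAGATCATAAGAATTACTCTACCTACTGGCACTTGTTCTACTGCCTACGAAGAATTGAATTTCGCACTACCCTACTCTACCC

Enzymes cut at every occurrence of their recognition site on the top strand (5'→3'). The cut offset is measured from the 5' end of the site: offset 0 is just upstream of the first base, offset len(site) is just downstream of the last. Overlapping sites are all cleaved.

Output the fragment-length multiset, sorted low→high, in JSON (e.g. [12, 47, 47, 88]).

Scan for sites:
  SqiIII CTAC/4: at [49, 61, 89, 96, 101, 124, 145, 149, 164, 171, 193, 198, 203, 208] ⇒ [3, 53, 65, 93, 100, 105, 128, 149, 153, 168, 175, 197, 202, 207]
  FykV AAGAATT/1: at [14, 21, 42, 53, 68, 77, 135, 176] ⇒ [15, 22, 43, 54, 69, 78, 136, 177]

All cut coordinates (distinct, sorted): [3, 15, 22, 43, 53, 54, 65, 69, 78, 93, 100, 105, 128, 136, 149, 153, 168, 175, 177, 197, 202, 207]

Fragments:
  3→15: 12 bp
  15→22: 7 bp
  22→43: 21 bp
  43→53: 10 bp
  53→54: 1 bp
  54→65: 11 bp
  65→69: 4 bp
  69→78: 9 bp
  78→93: 15 bp
  93→100: 7 bp
  100→105: 5 bp
  105→128: 23 bp
  128→136: 8 bp
  136→149: 13 bp
  149→153: 4 bp
  153→168: 15 bp
  168→175: 7 bp
  175→177: 2 bp
  177→197: 20 bp
  197→202: 5 bp
  202→207: 5 bp
  207→3 (wrap): 209-207+3 = 5 bp

[1,2,4,4,5,5,5,5,7,7,7,8,9,10,11,12,13,15,15,20,21,23]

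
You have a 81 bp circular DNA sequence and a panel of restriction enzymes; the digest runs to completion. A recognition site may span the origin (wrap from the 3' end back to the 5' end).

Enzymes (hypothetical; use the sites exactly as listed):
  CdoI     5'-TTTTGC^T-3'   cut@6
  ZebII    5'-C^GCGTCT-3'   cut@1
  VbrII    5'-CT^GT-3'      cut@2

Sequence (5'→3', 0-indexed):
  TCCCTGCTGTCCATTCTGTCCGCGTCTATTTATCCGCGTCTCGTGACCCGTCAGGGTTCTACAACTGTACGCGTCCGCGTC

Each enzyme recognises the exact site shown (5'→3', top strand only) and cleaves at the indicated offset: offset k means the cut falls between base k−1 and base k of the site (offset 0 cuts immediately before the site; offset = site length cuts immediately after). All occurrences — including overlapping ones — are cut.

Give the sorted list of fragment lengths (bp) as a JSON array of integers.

Site scan:
  CdoI (TTTTGCT, off=6): no sites
  ZebII CGCGTCT/1: at [20, 34, 75] ⇒ [21, 35, 76]
  VbrII CTGT/2: at [6, 15, 64] ⇒ [8, 17, 66]

Pooled cuts: [8, 17, 21, 35, 66, 76]

Fragment lengths:
  8→17: 9 bp
  17→21: 4 bp
  21→35: 14 bp
  35→66: 31 bp
  66→76: 10 bp
  76→8 (wrap): 81-76+8 = 13 bp

[4,9,10,13,14,31]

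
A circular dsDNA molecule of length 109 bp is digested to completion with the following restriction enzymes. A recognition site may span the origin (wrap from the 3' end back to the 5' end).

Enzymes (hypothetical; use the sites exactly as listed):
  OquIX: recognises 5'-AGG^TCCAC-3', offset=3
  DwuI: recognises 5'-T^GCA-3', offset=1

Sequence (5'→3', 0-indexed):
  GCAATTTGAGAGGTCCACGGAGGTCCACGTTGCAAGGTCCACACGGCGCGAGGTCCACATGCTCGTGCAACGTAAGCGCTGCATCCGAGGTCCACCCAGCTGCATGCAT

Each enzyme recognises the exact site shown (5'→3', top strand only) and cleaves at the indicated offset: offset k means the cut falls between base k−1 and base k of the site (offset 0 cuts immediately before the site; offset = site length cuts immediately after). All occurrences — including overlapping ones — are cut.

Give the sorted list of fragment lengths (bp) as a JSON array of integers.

Per-enzyme occurrences:
  OquIX (AGGTCCAC, off=3): starts [10, 20, 34, 50, 87] → cuts [13, 23, 37, 53, 90]
  DwuI (TGCA, off=1): starts [30, 65, 79, 100, 104, 108] → cuts [0, 31, 66, 80, 101, 105]

All cut coordinates (distinct, sorted): [0, 13, 23, 31, 37, 53, 66, 80, 90, 101, 105]

Fragments:
  0→13: 13 bp
  13→23: 10 bp
  23→31: 8 bp
  31→37: 6 bp
  37→53: 16 bp
  53→66: 13 bp
  66→80: 14 bp
  80→90: 10 bp
  90→101: 11 bp
  101→105: 4 bp
  105→0 (wrap): 109-105+0 = 4 bp

[4,4,6,8,10,10,11,13,13,14,16]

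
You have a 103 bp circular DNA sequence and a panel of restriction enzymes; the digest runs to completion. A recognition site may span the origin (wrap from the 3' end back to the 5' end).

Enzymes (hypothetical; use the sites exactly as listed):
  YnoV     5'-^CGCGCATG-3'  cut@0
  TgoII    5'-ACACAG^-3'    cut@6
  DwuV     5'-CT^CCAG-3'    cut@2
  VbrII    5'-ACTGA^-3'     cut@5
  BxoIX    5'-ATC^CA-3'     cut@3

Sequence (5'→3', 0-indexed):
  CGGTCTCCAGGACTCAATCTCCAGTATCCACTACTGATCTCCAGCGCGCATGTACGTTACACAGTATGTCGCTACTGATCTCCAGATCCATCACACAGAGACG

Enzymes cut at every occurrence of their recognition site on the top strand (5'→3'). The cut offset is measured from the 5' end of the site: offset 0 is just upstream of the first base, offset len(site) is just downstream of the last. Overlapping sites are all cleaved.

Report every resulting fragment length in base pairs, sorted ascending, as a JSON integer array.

[3,3,4,7,8,9,10,11,14,14,20]

Site scan:
  YnoV (CGCGCATG, off=0): starts [44] → cuts [44]
  TgoII (ACACAG, off=6): starts [58, 92] → cuts [64, 98]
  DwuV (CTCCAG, off=2): starts [4, 18, 38, 79] → cuts [6, 20, 40, 81]
  VbrII (ACTGA, off=5): starts [32, 73] → cuts [37, 78]
  BxoIX (ATCCA, off=3): starts [25, 85] → cuts [28, 88]

Pooled cuts: [6, 20, 28, 37, 40, 44, 64, 78, 81, 88, 98]

Fragments:
  6→20: 14 bp
  20→28: 8 bp
  28→37: 9 bp
  37→40: 3 bp
  40→44: 4 bp
  44→64: 20 bp
  64→78: 14 bp
  78→81: 3 bp
  81→88: 7 bp
  88→98: 10 bp
  98→6 (wrap): 103-98+6 = 11 bp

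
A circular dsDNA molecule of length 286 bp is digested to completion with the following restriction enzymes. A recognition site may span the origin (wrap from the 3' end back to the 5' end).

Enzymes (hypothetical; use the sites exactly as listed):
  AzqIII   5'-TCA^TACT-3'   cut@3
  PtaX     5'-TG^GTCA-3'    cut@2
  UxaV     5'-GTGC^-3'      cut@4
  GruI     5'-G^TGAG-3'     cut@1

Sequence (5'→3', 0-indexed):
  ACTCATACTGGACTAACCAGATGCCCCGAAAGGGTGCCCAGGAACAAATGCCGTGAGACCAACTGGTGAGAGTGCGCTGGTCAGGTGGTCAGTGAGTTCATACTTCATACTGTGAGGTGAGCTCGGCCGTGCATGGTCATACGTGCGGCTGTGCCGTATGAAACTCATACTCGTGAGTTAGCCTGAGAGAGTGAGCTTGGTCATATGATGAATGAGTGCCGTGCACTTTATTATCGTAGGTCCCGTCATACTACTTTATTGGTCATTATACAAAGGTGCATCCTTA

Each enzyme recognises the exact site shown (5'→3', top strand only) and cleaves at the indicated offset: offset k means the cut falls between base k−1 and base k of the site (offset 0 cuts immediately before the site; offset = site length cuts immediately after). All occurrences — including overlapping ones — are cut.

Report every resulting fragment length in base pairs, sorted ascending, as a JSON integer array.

Site scan:
  AzqIII (TCATACT, off=3): starts [2, 97, 104, 164, 245] → cuts [5, 100, 107, 167, 248]
  PtaX (TGGTCA, off=2): starts [77, 85, 133, 197, 259] → cuts [79, 87, 135, 199, 261]
  UxaV (GTGC, off=4): starts [33, 71, 128, 142, 150, 215, 220, 275] → cuts [37, 75, 132, 146, 154, 219, 224, 279]
  GruI (GTGAG, off=1): starts [52, 65, 91, 111, 116, 172, 190] → cuts [53, 66, 92, 112, 117, 173, 191]

All cut coordinates (distinct, sorted): [5, 37, 53, 66, 75, 79, 87, 92, 100, 107, 112, 117, 132, 135, 146, 154, 167, 173, 191, 199, 219, 224, 248, 261, 279]

Fragment lengths:
  5→37: 32 bp
  37→53: 16 bp
  53→66: 13 bp
  66→75: 9 bp
  75→79: 4 bp
  79→87: 8 bp
  87→92: 5 bp
  92→100: 8 bp
  100→107: 7 bp
  107→112: 5 bp
  112→117: 5 bp
  117→132: 15 bp
  132→135: 3 bp
  135→146: 11 bp
  146→154: 8 bp
  154→167: 13 bp
  167→173: 6 bp
  173→191: 18 bp
  191→199: 8 bp
  199→219: 20 bp
  219→224: 5 bp
  224→248: 24 bp
  248→261: 13 bp
  261→279: 18 bp
  279→5 (wrap): 286-279+5 = 12 bp

[3,4,5,5,5,5,6,7,8,8,8,8,9,11,12,13,13,13,15,16,18,18,20,24,32]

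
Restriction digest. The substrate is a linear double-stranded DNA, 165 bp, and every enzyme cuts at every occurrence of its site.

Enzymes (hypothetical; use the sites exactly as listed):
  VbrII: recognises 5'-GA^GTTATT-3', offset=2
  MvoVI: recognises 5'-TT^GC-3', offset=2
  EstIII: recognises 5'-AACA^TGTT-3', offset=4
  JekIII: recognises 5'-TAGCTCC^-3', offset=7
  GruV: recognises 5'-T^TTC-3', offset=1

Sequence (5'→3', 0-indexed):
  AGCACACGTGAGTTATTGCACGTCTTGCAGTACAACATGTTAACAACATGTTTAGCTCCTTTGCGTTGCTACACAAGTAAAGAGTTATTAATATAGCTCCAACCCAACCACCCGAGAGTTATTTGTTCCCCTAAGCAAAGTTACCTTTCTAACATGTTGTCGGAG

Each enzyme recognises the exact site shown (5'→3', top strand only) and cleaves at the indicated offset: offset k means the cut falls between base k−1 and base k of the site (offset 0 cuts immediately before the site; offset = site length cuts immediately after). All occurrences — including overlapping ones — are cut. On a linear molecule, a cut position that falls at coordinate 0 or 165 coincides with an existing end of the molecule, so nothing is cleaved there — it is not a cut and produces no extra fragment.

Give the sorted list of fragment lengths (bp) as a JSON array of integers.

Per-enzyme occurrences:
  VbrII GAGTTATT/2: at [9, 81, 115] ⇒ [11, 83, 117]
  MvoVI TTGC/2: at [15, 24, 60, 65] ⇒ [17, 26, 62, 67]
  EstIII AACATGTT/4: at [33, 44, 150] ⇒ [37, 48, 154]
  JekIII TAGCTCC/7: at [52, 93] ⇒ [59, 100]
  GruV TTTC/1: at [145] ⇒ [146]

All cut coordinates (distinct, sorted): [11, 17, 26, 37, 48, 59, 62, 67, 83, 100, 117, 146, 154]

Fragments:
  [0,11): 11 bp
  [11,17): 6 bp
  [17,26): 9 bp
  [26,37): 11 bp
  [37,48): 11 bp
  [48,59): 11 bp
  [59,62): 3 bp
  [62,67): 5 bp
  [67,83): 16 bp
  [83,100): 17 bp
  [100,117): 17 bp
  [117,146): 29 bp
  [146,154): 8 bp
  [154,165): 11 bp

[3,5,6,8,9,11,11,11,11,11,16,17,17,29]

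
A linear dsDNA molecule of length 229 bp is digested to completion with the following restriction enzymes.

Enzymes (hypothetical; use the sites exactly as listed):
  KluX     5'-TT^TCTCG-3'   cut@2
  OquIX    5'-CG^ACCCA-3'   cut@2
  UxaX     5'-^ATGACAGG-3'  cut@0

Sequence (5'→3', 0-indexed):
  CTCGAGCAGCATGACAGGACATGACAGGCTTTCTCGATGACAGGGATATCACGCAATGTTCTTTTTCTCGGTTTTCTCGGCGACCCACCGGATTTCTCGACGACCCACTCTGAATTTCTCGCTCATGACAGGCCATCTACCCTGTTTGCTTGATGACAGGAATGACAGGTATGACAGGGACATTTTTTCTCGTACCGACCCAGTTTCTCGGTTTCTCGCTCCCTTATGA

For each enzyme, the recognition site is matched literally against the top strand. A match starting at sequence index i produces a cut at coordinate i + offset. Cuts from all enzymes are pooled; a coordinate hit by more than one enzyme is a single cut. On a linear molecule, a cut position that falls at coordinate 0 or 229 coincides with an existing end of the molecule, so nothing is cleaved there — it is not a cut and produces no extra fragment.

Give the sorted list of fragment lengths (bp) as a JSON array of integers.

[5,8,8,8,8,8,9,9,9,10,10,10,11,12,14,16,17,28,29]

Scan for sites:
  KluX (TTTCTCG, off=2): starts [29, 63, 72, 92, 114, 185, 203, 211] → cuts [31, 65, 74, 94, 116, 187, 205, 213]
  OquIX (CGACCCA, off=2): starts [80, 100, 195] → cuts [82, 102, 197]
  UxaX (ATGACAGG, off=0): starts [10, 20, 36, 124, 152, 161, 170] → cuts [10, 20, 36, 124, 152, 161, 170]

All cut coordinates (distinct, sorted): [10, 20, 31, 36, 65, 74, 82, 94, 102, 116, 124, 152, 161, 170, 187, 197, 205, 213]

Fragments:
  [0,10): 10 bp
  [10,20): 10 bp
  [20,31): 11 bp
  [31,36): 5 bp
  [36,65): 29 bp
  [65,74): 9 bp
  [74,82): 8 bp
  [82,94): 12 bp
  [94,102): 8 bp
  [102,116): 14 bp
  [116,124): 8 bp
  [124,152): 28 bp
  [152,161): 9 bp
  [161,170): 9 bp
  [170,187): 17 bp
  [187,197): 10 bp
  [197,205): 8 bp
  [205,213): 8 bp
  [213,229): 16 bp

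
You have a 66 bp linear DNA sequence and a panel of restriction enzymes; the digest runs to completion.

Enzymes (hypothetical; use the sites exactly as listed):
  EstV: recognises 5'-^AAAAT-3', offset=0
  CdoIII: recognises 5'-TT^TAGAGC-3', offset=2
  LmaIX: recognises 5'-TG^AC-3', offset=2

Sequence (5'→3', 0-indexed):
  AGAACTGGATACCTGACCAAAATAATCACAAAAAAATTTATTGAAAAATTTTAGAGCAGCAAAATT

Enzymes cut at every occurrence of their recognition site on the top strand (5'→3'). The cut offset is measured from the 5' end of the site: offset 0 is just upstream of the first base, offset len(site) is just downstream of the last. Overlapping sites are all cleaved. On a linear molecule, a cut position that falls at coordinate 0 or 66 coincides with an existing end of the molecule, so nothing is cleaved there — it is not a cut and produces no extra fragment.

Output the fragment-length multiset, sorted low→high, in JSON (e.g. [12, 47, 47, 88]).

Site scan:
  EstV (AAAAT, off=0): starts [18, 32, 44, 60] → cuts [18, 32, 44, 60]
  CdoIII (TTTAGAGC, off=2): starts [49] → cuts [51]
  LmaIX (TGAC, off=2): starts [13] → cuts [15]

Pooled cuts: [15, 18, 32, 44, 51, 60]

Fragments:
  [0,15): 15 bp
  [15,18): 3 bp
  [18,32): 14 bp
  [32,44): 12 bp
  [44,51): 7 bp
  [51,60): 9 bp
  [60,66): 6 bp

[3,6,7,9,12,14,15]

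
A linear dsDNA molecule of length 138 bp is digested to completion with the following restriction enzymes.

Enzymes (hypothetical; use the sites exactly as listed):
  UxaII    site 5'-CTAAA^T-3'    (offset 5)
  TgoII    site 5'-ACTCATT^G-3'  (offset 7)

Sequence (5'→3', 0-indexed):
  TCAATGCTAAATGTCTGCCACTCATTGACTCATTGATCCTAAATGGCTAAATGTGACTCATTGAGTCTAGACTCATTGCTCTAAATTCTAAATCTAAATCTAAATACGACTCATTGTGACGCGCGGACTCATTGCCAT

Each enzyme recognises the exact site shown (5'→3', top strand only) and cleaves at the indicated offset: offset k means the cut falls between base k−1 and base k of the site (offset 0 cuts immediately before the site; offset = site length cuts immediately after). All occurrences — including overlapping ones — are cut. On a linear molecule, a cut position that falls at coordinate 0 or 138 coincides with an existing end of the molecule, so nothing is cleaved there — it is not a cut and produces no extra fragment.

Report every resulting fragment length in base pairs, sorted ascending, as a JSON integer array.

[5,6,6,7,8,8,8,9,11,11,11,15,15,18]

Site scan:
  UxaII CTAAAT/5: at [6, 38, 46, 80, 87, 93, 99] ⇒ [11, 43, 51, 85, 92, 98, 104]
  TgoII ACTCATTG/7: at [19, 27, 55, 70, 108, 126] ⇒ [26, 34, 62, 77, 115, 133]

Pooled cuts: [11, 26, 34, 43, 51, 62, 77, 85, 92, 98, 104, 115, 133]

Fragment lengths:
  [0,11): 11 bp
  [11,26): 15 bp
  [26,34): 8 bp
  [34,43): 9 bp
  [43,51): 8 bp
  [51,62): 11 bp
  [62,77): 15 bp
  [77,85): 8 bp
  [85,92): 7 bp
  [92,98): 6 bp
  [98,104): 6 bp
  [104,115): 11 bp
  [115,133): 18 bp
  [133,138): 5 bp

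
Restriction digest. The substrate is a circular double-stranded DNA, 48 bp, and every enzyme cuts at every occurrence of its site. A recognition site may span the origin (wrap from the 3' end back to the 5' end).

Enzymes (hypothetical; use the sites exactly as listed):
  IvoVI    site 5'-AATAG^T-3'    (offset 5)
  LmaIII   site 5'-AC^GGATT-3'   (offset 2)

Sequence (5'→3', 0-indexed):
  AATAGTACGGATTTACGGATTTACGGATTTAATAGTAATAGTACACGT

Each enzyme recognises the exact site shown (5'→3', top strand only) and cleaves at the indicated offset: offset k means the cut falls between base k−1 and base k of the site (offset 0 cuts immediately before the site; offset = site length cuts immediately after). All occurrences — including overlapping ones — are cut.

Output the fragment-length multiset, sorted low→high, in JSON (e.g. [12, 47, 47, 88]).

[3,6,8,8,11,12]

Per-enzyme occurrences:
  IvoVI AATAGT/5: at [0, 30, 36] ⇒ [5, 35, 41]
  LmaIII ACGGATT/2: at [6, 14, 22] ⇒ [8, 16, 24]

Pooled cuts: [5, 8, 16, 24, 35, 41]

Fragment lengths:
  5→8: 3 bp
  8→16: 8 bp
  16→24: 8 bp
  24→35: 11 bp
  35→41: 6 bp
  41→5 (wrap): 48-41+5 = 12 bp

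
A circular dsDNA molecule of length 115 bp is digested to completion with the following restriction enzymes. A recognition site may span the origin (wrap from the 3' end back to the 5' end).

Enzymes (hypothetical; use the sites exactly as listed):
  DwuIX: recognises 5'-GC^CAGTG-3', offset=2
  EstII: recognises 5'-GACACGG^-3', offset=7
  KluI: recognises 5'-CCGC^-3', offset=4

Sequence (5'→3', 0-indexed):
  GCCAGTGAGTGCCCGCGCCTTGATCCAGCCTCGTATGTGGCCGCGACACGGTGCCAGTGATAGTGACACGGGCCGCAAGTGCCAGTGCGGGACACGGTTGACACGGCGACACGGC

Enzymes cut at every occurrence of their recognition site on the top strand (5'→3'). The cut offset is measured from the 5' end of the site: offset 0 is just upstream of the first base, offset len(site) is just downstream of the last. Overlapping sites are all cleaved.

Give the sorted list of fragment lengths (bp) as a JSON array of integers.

Per-enzyme occurrences:
  DwuIX GCCAGTG/2: at [0, 52, 80] ⇒ [2, 54, 82]
  EstII GACACGG/7: at [44, 64, 90, 99, 107] ⇒ [51, 71, 97, 106, 114]
  KluI CCGC/4: at [12, 40, 72] ⇒ [16, 44, 76]

All cut coordinates (distinct, sorted): [2, 16, 44, 51, 54, 71, 76, 82, 97, 106, 114]

Fragments:
  2→16: 14 bp
  16→44: 28 bp
  44→51: 7 bp
  51→54: 3 bp
  54→71: 17 bp
  71→76: 5 bp
  76→82: 6 bp
  82→97: 15 bp
  97→106: 9 bp
  106→114: 8 bp
  114→2 (wrap): 115-114+2 = 3 bp

[3,3,5,6,7,8,9,14,15,17,28]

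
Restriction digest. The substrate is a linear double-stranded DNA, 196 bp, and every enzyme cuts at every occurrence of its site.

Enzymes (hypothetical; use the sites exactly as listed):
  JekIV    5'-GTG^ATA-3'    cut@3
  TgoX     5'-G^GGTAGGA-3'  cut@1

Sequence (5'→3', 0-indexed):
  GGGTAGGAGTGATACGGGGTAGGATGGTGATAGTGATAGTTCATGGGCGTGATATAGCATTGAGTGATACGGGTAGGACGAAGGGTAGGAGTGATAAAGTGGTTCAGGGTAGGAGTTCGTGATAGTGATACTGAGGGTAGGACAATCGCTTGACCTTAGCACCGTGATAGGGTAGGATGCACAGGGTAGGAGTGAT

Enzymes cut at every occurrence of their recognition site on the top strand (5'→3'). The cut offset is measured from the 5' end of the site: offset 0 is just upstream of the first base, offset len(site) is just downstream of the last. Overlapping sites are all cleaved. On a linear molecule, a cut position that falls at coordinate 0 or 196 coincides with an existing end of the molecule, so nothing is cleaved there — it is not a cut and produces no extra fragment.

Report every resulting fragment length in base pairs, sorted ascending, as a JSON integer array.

Scan for sites:
  JekIV (GTGATA, off=3): starts [8, 26, 32, 48, 63, 90, 118, 124, 163] → cuts [11, 29, 35, 51, 66, 93, 121, 127, 166]
  TgoX (GGGTAGGA, off=1): starts [0, 16, 70, 82, 106, 134, 169, 183] → cuts [1, 17, 71, 83, 107, 135, 170, 184]

Pooled cuts: [1, 11, 17, 29, 35, 51, 66, 71, 83, 93, 107, 121, 127, 135, 166, 170, 184]

Fragments:
  [0,1): 1 bp
  [1,11): 10 bp
  [11,17): 6 bp
  [17,29): 12 bp
  [29,35): 6 bp
  [35,51): 16 bp
  [51,66): 15 bp
  [66,71): 5 bp
  [71,83): 12 bp
  [83,93): 10 bp
  [93,107): 14 bp
  [107,121): 14 bp
  [121,127): 6 bp
  [127,135): 8 bp
  [135,166): 31 bp
  [166,170): 4 bp
  [170,184): 14 bp
  [184,196): 12 bp

[1,4,5,6,6,6,8,10,10,12,12,12,14,14,14,15,16,31]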